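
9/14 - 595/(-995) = 3457/2786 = 1.24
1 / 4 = 0.25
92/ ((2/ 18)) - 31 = 797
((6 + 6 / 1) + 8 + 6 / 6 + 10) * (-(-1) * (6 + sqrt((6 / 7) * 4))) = 62 * sqrt(42) / 7 + 186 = 243.40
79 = 79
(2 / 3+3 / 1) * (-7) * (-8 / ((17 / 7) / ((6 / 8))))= 1078 / 17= 63.41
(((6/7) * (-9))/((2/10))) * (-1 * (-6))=-1620/7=-231.43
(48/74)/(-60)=-0.01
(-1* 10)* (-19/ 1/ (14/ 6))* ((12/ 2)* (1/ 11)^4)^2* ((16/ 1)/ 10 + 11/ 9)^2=0.00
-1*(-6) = 6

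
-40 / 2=-20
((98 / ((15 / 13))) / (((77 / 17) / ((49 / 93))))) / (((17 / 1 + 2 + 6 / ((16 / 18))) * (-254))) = -303212 / 200727945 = -0.00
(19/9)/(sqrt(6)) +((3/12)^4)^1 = 1/256 +19 * sqrt(6)/54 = 0.87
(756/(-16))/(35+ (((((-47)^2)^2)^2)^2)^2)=-63/428617787885371013968324083304313706560527641052395568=-0.00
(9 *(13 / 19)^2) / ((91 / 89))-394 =-389.88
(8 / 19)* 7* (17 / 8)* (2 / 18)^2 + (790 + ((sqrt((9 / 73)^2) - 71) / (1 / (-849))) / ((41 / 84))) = 571513321873 / 4606227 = 124074.07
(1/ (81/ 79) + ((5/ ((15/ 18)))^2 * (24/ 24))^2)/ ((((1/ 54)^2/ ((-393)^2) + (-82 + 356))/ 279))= 162970325096580/ 123402279817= 1320.64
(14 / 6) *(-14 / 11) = -98 / 33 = -2.97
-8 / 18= -4 / 9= -0.44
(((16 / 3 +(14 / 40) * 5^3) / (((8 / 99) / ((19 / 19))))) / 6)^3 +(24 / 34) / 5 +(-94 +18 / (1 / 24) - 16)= 23124784447323 / 22282240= 1037812.38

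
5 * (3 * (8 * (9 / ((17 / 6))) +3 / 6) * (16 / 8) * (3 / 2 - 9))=-198225 / 34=-5830.15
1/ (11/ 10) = 0.91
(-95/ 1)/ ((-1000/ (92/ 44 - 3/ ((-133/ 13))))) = 436/ 1925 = 0.23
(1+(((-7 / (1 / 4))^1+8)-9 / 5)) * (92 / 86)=-4784 / 215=-22.25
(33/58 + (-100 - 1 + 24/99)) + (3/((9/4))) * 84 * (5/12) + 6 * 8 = -3523/638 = -5.52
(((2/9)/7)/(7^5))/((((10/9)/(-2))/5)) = -2/117649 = -0.00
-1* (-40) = 40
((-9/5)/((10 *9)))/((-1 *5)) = 1/250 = 0.00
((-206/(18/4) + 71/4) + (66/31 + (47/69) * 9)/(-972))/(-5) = 1619179/288765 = 5.61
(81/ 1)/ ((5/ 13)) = 1053/ 5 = 210.60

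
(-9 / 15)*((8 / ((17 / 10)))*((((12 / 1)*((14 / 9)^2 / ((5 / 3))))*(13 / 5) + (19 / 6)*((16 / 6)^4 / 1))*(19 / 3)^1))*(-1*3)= 379387136 / 34425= 11020.69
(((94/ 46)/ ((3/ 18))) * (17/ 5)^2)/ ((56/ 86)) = 1752207/ 8050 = 217.67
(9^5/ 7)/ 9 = 6561/ 7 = 937.29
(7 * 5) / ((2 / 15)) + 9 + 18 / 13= 7095 / 26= 272.88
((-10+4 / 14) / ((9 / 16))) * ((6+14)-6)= -241.78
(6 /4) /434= 3 /868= 0.00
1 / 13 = 0.08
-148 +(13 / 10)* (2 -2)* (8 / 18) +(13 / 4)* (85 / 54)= -30863 / 216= -142.88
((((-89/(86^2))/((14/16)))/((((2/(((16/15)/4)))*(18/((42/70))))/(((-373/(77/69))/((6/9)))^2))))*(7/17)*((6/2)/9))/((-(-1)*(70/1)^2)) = -19650997347/45659732965000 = -0.00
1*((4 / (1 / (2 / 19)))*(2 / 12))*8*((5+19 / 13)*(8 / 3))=9.67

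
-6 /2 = -3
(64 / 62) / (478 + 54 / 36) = 64 / 29729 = 0.00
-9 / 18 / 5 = -1 / 10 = -0.10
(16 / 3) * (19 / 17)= 304 / 51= 5.96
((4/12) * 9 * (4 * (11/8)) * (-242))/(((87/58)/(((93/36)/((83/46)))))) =-949003/249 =-3811.26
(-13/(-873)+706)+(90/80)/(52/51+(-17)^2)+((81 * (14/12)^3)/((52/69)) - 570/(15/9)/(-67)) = 317357950222217/359898398496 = 881.80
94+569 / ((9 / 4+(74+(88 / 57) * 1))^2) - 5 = 89.09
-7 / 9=-0.78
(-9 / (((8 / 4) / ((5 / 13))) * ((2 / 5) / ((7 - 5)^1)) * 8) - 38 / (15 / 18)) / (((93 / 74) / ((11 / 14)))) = -6586481 / 225680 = -29.19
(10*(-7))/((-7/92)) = 920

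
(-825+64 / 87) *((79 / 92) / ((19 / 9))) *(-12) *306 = 15601875426 / 12673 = 1231111.45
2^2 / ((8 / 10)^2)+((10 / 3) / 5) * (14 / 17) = 1387 / 204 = 6.80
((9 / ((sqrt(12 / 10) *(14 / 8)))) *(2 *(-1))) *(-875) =1500 *sqrt(30) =8215.84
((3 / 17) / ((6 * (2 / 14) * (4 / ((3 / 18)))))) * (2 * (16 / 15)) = 14 / 765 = 0.02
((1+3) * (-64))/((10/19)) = -2432/5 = -486.40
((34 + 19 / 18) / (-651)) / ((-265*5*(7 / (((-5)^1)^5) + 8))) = 78875 / 15522002622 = 0.00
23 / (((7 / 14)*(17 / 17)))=46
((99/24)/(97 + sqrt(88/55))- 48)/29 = -6015401/3637528- 11 * sqrt(10)/1818764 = -1.65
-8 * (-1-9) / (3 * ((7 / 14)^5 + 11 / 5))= 12800 / 1071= 11.95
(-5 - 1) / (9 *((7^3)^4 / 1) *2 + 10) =-3 / 124571584814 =-0.00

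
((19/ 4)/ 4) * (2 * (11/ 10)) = 209/ 80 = 2.61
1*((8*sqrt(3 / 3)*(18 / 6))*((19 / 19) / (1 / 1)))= 24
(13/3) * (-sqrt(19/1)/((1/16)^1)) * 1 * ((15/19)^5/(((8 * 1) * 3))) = -3.86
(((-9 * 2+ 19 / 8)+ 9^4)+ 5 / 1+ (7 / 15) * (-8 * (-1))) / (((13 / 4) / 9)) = 2359479 / 130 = 18149.84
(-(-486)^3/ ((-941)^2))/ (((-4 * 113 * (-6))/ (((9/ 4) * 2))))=43046721/ 200118706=0.22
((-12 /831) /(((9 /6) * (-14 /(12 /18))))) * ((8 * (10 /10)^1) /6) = 32 /52353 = 0.00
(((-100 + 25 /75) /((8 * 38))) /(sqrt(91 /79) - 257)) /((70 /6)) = 13 * sqrt(7189) /2413790400 + 263939 /2413790400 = 0.00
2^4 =16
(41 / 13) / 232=41 / 3016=0.01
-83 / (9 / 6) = -166 / 3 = -55.33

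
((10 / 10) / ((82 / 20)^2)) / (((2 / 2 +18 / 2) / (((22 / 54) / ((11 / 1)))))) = 10 / 45387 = 0.00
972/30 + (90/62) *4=5922/155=38.21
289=289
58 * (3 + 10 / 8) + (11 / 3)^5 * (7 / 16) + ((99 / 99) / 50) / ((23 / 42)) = 1199387323 / 2235600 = 536.49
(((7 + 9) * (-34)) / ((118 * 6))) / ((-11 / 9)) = 408 / 649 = 0.63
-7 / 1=-7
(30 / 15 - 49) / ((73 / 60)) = -2820 / 73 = -38.63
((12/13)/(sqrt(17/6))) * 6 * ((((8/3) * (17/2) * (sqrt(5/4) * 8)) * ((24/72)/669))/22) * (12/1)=256 * sqrt(510)/31889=0.18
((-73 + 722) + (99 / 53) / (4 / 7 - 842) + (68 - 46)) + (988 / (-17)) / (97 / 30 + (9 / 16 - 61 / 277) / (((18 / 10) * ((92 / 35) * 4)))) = 63624573350619419 / 97415878522990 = 653.12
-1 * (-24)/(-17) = -24/17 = -1.41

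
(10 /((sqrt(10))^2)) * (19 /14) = 19 /14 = 1.36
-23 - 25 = -48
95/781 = 0.12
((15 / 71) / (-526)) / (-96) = 5 / 1195072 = 0.00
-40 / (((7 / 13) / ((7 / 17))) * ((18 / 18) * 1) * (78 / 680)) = -800 / 3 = -266.67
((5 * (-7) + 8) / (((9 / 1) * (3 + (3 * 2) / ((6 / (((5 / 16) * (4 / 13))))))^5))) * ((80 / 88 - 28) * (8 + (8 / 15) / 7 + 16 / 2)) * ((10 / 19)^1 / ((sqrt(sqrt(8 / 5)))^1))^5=1195323456204800000 * 10^(1 / 4) / 20624722317071126023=0.10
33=33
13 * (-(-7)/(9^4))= 91/6561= 0.01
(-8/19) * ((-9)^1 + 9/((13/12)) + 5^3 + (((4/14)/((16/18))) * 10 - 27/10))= -52.56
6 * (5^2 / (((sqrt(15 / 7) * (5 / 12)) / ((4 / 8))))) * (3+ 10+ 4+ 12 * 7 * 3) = 3228 * sqrt(105) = 33077.16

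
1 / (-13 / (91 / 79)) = -7 / 79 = -0.09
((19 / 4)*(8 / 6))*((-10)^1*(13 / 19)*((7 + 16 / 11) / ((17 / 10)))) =-40300 / 187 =-215.51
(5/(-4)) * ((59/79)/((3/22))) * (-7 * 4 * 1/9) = 45430/2133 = 21.30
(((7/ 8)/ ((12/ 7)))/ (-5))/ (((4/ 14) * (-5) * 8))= 343/ 38400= 0.01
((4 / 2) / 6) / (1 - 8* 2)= -1 / 45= -0.02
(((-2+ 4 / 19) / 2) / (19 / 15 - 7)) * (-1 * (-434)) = 55335 / 817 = 67.73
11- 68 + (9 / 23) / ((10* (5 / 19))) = -65379 / 1150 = -56.85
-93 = -93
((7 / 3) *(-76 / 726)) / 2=-133 / 1089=-0.12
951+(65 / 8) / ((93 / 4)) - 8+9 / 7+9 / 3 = 1233821 / 1302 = 947.64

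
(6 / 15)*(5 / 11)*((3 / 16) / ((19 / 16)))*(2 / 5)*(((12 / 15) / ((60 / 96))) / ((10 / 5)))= 192 / 26125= 0.01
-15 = -15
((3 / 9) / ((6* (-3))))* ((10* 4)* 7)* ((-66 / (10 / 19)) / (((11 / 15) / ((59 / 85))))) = 31388 / 51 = 615.45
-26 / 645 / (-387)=26 / 249615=0.00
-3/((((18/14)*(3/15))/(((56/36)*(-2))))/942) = 34191.11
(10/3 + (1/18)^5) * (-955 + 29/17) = -17012413261/5353776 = -3177.65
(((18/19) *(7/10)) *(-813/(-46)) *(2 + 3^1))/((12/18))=153657/1748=87.90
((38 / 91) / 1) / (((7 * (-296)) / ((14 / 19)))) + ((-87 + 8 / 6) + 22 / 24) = -1141415 / 13468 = -84.75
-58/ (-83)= 58/ 83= 0.70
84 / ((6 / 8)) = 112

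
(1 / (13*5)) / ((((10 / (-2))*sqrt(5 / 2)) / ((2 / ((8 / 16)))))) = -4*sqrt(10) / 1625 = -0.01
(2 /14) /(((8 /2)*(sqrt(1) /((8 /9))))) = 2 /63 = 0.03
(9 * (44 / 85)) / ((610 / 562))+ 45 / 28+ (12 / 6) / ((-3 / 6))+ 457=333115053 / 725900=458.90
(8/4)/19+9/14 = 199/266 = 0.75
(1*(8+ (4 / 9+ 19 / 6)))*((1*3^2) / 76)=11 / 8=1.38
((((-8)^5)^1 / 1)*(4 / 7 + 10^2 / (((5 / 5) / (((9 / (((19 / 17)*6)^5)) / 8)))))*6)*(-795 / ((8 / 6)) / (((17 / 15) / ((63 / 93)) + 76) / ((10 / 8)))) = 66258243139608000 / 60582714233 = 1093682.31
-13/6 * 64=-416/3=-138.67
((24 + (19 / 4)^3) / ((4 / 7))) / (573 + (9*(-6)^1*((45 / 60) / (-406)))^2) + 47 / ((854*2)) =48046592453 / 112226196432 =0.43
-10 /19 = -0.53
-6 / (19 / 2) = -12 / 19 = -0.63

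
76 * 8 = 608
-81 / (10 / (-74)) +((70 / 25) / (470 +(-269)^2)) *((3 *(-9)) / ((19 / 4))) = 1382404707 / 2306315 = 599.40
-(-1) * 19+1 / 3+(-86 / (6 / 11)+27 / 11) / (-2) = 3199 / 33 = 96.94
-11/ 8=-1.38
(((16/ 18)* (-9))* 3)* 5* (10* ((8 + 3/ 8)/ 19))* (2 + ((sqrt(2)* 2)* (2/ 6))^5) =-20100/ 19 - 428800* sqrt(2)/ 1539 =-1451.93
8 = 8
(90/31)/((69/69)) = 90/31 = 2.90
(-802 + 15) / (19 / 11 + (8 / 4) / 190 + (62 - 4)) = -822415 / 62426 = -13.17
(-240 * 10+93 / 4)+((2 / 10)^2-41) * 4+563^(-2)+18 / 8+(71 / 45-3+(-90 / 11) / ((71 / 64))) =-283747932975127 / 111398755050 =-2547.14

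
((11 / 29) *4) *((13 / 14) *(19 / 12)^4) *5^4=11647439375 / 2104704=5534.00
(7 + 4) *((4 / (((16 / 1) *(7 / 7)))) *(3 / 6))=11 / 8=1.38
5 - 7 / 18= 83 / 18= 4.61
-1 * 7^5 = -16807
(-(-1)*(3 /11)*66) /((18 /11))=11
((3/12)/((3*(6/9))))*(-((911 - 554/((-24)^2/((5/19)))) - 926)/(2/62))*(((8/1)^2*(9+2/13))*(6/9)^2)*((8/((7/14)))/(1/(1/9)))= 4926438160/180063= 27359.53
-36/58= -18/29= -0.62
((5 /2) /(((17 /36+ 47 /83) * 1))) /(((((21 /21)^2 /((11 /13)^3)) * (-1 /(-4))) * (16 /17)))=84511845 /13634582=6.20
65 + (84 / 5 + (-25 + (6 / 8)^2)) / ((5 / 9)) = 20501 / 400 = 51.25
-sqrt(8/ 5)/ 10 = -sqrt(10)/ 25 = -0.13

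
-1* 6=-6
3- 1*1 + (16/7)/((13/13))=30/7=4.29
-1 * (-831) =831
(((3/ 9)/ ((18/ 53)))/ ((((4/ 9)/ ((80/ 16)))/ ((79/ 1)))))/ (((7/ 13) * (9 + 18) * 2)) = 272155/ 9072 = 30.00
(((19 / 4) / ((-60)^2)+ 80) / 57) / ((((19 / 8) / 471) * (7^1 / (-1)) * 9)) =-180866983 / 40937400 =-4.42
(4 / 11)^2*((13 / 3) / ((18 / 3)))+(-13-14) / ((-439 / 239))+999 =484665902 / 478071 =1013.79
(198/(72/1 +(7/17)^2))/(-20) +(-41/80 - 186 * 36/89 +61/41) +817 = 904277870267/1217715088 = 742.60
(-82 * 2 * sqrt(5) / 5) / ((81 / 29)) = -4756 * sqrt(5) / 405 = -26.26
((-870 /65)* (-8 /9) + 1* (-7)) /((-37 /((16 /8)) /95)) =-36290 /1443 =-25.15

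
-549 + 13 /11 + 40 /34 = -102222 /187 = -546.64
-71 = -71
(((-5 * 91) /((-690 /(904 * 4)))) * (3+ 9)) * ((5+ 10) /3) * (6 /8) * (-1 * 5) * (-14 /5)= 34550880 /23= 1502212.17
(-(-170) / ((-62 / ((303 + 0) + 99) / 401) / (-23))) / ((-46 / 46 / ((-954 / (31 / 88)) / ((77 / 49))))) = 16836568791840 / 961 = 17519842655.40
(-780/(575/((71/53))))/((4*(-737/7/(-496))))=-2.14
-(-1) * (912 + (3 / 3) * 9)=921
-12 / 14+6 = 36 / 7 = 5.14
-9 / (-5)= 9 / 5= 1.80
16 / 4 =4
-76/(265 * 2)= -38/265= -0.14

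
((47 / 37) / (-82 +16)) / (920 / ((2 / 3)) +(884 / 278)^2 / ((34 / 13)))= -908087 / 65293409676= -0.00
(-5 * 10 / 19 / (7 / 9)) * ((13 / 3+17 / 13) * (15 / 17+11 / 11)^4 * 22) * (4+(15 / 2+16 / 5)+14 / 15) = -1700161126400 / 20629687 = -82413.33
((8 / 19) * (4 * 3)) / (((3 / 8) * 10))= 128 / 95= 1.35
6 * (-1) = -6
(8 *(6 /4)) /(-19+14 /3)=-36 /43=-0.84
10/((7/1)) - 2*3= -32/7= -4.57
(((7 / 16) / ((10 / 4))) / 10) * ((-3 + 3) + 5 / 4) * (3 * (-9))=-189 / 320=-0.59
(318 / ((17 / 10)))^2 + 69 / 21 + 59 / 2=141706251 / 4046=35023.79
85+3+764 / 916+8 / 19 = 388349 / 4351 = 89.26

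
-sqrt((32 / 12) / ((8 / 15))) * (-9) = 20.12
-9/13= -0.69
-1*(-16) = 16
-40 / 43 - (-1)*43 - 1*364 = -321.93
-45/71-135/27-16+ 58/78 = -57845/2769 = -20.89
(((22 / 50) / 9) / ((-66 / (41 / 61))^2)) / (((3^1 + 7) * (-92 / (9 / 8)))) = -1681 / 271126944000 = -0.00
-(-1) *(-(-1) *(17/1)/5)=17/5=3.40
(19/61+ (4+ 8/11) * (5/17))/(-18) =-2157/22814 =-0.09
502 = 502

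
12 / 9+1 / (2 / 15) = 53 / 6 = 8.83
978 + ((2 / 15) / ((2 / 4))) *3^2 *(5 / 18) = 2936 / 3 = 978.67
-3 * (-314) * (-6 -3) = -8478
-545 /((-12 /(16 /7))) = 2180 /21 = 103.81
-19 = -19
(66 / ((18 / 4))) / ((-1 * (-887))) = 44 / 2661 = 0.02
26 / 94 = 0.28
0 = 0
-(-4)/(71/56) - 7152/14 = -252328/497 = -507.70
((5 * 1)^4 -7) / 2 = 309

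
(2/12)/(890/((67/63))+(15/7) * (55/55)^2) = 469/2360970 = 0.00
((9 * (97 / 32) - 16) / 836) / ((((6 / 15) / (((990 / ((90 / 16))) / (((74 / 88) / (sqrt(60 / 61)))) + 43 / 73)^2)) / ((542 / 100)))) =2435477 * sqrt(915) / 1647610 + 98731116507373369 / 12531748021760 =7923.19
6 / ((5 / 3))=18 / 5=3.60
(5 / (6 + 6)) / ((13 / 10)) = 0.32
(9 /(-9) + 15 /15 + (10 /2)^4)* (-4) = -2500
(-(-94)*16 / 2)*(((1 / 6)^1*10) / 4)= 940 / 3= 313.33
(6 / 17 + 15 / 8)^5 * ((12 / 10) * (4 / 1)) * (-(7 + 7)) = -53633042856603 / 14539335680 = -3688.82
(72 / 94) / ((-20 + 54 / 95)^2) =81225 / 40040663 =0.00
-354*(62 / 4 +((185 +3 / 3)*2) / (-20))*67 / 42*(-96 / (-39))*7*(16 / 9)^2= 501936128 / 5265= 95334.50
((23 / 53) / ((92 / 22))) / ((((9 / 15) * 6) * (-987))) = -0.00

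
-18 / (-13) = 18 / 13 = 1.38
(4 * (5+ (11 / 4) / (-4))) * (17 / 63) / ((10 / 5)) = 391 / 168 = 2.33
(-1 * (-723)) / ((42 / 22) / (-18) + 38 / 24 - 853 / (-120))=954360 / 11333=84.21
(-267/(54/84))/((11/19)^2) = -449806/363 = -1239.13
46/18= 23/9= 2.56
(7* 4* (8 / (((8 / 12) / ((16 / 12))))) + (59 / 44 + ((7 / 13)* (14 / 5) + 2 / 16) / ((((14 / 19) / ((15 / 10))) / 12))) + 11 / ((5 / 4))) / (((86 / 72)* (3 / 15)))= 179468379 / 86086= 2084.76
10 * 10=100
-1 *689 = -689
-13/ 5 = -2.60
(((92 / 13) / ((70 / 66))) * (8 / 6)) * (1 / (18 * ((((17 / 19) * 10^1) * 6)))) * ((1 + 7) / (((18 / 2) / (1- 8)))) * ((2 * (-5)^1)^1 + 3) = 538384 / 1342575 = 0.40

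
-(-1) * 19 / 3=19 / 3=6.33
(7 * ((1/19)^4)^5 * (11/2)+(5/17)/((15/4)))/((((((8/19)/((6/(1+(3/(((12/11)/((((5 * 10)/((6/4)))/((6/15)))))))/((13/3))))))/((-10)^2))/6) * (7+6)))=0.96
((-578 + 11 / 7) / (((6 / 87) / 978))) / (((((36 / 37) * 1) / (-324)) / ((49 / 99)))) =14820066765 / 11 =1347278796.82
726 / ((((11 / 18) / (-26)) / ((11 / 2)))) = -169884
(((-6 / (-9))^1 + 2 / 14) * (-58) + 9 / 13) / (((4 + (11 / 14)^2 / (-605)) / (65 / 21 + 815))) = -9463.70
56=56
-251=-251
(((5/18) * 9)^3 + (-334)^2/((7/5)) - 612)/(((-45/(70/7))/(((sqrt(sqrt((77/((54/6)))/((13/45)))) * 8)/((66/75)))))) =-36907025 * 13^(3/4) * 385^(1/4)/3003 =-372714.60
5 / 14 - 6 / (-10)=67 / 70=0.96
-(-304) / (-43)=-7.07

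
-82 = -82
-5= -5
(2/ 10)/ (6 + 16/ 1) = 1/ 110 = 0.01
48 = 48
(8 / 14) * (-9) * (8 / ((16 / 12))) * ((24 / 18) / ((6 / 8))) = -384 / 7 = -54.86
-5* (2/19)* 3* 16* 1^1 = -480/19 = -25.26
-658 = -658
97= 97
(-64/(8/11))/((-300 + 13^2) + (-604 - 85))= 22/205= 0.11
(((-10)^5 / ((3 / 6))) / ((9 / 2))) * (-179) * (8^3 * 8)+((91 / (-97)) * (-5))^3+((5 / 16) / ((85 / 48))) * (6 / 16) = 36402154016631089513 / 1117111752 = 32585955658.83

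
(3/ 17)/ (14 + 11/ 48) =0.01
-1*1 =-1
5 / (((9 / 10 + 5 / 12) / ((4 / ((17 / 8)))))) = 9600 / 1343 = 7.15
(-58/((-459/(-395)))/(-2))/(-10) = -2291/918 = -2.50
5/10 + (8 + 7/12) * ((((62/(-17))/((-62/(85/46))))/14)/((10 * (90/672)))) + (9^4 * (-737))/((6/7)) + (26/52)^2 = -23355253999/4140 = -5641365.70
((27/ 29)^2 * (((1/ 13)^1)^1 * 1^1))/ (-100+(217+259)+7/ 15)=10935/ 61738651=0.00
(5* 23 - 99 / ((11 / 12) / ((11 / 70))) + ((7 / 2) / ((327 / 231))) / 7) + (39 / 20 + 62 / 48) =9304643 / 91560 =101.62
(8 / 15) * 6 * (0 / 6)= 0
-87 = -87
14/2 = 7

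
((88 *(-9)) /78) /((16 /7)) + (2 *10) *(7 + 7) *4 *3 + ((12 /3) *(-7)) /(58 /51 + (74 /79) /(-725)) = 35920762479 /10784072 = 3330.91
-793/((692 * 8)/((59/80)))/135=-46787/59788800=-0.00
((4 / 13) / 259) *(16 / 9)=64 / 30303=0.00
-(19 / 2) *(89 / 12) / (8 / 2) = -1691 / 96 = -17.61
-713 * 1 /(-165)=713 /165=4.32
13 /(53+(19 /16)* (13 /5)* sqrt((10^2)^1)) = 0.15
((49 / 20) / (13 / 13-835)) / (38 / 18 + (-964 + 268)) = 147 / 34722200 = 0.00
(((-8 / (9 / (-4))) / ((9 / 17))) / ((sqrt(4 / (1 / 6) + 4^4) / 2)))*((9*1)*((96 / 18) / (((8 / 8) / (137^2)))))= 81682688*sqrt(70) / 945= 723181.37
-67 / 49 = -1.37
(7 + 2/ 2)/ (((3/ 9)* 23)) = 24/ 23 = 1.04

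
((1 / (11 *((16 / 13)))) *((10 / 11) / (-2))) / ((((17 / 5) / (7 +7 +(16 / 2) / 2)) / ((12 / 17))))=-8775 / 69938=-0.13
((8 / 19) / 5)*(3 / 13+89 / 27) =9904 / 33345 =0.30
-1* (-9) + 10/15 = 29/3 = 9.67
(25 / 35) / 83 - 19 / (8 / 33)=-364247 / 4648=-78.37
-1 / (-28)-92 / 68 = -627 / 476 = -1.32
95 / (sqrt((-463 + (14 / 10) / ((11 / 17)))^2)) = 275 / 1334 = 0.21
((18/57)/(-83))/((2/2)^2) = -0.00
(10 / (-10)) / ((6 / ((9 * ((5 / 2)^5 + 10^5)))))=-9609375 / 64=-150146.48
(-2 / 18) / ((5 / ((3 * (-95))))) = 19 / 3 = 6.33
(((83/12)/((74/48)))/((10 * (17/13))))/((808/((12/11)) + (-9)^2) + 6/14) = 21/50320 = 0.00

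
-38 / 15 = -2.53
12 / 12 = 1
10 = 10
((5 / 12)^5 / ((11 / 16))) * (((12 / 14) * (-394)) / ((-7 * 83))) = 615625 / 57979152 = 0.01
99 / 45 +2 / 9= 109 / 45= 2.42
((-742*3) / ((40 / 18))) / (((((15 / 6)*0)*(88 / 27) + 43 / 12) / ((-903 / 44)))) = 631071 / 110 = 5737.01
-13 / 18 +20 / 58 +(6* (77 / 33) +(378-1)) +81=471.62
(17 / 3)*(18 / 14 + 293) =35020 / 21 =1667.62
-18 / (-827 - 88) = 6 / 305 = 0.02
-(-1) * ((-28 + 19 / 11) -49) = -828 / 11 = -75.27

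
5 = 5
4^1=4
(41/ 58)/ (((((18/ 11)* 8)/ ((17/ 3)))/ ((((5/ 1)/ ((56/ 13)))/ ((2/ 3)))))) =498355/ 935424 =0.53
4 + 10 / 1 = 14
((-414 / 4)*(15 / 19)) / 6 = -1035 / 76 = -13.62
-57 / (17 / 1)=-57 / 17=-3.35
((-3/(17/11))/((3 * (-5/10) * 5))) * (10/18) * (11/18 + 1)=319/1377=0.23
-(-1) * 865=865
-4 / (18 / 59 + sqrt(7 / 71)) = -6.46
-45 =-45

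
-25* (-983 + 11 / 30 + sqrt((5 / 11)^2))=1620595 / 66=24554.47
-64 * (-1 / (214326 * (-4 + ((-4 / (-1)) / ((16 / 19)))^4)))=8192 / 13855854411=0.00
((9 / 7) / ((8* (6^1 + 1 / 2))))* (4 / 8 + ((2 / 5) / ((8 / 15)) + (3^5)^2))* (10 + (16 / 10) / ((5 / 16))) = 57396843 / 2600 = 22075.71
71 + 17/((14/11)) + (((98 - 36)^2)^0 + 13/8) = 4871/56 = 86.98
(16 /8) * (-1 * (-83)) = 166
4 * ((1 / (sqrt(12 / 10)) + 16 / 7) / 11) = 2 * sqrt(30) / 33 + 64 / 77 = 1.16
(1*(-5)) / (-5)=1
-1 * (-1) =1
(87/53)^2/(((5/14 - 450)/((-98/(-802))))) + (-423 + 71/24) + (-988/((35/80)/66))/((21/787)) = -46581137092689615119/8338715714280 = -5586128.45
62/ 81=0.77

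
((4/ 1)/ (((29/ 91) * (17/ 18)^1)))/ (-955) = -6552/ 470815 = -0.01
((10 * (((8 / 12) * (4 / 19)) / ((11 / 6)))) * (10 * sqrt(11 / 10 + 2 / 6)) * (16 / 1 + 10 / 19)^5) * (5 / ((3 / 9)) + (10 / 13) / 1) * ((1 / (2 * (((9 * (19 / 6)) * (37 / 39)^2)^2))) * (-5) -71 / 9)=-4811756444040881500923827200 * sqrt(1290) / 122895365492479183461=-1406251459.65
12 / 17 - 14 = -226 / 17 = -13.29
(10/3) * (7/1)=70/3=23.33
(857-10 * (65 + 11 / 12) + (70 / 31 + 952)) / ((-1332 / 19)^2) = 77358329 / 330005664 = 0.23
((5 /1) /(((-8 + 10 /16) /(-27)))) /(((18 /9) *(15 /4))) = 144 /59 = 2.44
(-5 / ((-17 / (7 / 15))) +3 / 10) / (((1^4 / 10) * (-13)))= -223 / 663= -0.34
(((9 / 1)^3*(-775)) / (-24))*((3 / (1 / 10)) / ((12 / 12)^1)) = 2824875 / 4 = 706218.75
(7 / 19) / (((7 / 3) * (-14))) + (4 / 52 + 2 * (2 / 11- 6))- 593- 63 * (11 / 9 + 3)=-33114769 / 38038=-870.57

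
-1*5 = -5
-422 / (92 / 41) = -8651 / 46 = -188.07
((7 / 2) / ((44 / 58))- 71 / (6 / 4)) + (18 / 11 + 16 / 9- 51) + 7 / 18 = -1079 / 12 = -89.92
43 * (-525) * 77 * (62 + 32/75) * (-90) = 9766324260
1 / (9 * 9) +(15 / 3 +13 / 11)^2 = 374665 / 9801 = 38.23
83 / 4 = 20.75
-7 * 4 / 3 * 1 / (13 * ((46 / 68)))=-952 / 897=-1.06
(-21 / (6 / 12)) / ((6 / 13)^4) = -199927 / 216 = -925.59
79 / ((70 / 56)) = 316 / 5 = 63.20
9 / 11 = 0.82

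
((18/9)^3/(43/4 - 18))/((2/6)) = -96/29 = -3.31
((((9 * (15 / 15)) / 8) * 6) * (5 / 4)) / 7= 135 / 112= 1.21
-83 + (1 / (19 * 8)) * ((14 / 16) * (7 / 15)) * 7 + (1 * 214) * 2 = 6293143 / 18240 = 345.02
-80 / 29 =-2.76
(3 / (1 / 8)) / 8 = 3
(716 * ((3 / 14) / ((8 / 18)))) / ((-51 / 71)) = -114381 / 238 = -480.59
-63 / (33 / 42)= -882 / 11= -80.18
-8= -8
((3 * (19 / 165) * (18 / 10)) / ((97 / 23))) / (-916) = -3933 / 24434300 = -0.00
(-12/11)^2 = 144/121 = 1.19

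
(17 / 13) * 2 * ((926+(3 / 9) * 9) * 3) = 94758 / 13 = 7289.08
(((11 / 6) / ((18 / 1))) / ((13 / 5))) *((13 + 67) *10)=11000 / 351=31.34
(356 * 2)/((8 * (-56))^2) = 89/25088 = 0.00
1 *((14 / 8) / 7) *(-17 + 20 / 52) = -54 / 13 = -4.15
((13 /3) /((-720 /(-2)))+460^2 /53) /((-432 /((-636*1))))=228528689 /38880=5877.80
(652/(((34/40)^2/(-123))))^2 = 1029023746560000/83521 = 12320539104.66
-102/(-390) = 17/65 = 0.26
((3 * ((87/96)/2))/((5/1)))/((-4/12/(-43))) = 11223/320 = 35.07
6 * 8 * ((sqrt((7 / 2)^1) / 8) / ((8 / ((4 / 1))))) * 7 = 21 * sqrt(14) / 2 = 39.29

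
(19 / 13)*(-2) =-38 / 13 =-2.92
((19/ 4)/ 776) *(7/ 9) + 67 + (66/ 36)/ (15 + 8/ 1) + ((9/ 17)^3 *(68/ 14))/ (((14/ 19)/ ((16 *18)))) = 3173491536275/ 9098839008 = 348.78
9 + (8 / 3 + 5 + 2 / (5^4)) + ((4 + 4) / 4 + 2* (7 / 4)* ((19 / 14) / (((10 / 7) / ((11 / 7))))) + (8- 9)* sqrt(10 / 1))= 20.73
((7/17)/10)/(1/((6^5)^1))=27216/85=320.19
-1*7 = -7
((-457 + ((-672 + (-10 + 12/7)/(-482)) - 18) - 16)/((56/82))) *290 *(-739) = 4309775814480/11809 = 364956881.57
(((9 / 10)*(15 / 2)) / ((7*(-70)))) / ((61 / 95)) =-513 / 23912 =-0.02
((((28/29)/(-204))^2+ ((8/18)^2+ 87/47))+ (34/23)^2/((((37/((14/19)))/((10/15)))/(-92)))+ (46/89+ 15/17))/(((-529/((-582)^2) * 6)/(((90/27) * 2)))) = -390224270328414542120/704377630206953127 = -554.00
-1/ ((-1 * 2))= 1/ 2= 0.50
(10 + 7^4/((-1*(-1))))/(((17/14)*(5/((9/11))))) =303786/935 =324.90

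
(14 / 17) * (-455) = -6370 / 17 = -374.71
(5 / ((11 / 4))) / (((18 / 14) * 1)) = 140 / 99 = 1.41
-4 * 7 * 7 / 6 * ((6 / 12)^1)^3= -49 / 12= -4.08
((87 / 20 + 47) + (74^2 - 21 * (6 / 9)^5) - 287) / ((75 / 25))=8484887 / 4860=1745.86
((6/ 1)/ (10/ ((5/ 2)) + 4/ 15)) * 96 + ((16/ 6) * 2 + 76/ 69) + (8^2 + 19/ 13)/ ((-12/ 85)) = -1156237/ 3588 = -322.25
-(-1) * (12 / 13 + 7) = 103 / 13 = 7.92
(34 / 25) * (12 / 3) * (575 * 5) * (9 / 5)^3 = 91212.48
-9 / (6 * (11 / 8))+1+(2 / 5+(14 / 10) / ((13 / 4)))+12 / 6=1959 / 715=2.74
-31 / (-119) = 31 / 119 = 0.26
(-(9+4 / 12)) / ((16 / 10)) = -35 / 6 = -5.83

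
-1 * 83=-83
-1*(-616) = 616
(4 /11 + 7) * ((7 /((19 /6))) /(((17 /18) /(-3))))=-183708 /3553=-51.71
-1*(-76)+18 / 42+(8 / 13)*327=25267 / 91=277.66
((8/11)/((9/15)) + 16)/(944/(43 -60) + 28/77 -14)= -4828/19401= -0.25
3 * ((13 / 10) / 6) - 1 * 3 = -47 / 20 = -2.35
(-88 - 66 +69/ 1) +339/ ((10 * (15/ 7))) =-3459/ 50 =-69.18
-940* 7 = -6580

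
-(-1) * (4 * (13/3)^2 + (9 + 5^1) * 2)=928/9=103.11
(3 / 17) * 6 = 18 / 17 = 1.06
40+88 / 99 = 368 / 9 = 40.89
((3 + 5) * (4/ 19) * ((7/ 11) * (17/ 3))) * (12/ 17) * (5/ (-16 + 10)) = -2240/ 627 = -3.57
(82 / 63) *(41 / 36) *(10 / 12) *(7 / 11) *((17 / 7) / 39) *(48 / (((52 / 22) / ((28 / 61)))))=1143080 / 2505087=0.46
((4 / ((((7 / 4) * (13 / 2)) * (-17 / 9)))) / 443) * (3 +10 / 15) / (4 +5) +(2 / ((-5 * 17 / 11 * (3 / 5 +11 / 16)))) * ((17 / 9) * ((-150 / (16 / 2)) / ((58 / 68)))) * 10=83.47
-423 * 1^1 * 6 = -2538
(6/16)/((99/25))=25/264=0.09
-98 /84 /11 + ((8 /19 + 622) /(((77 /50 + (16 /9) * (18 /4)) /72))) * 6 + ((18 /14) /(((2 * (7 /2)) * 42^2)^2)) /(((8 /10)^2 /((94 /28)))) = 8293482981498699443 /294251676719616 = 28185.00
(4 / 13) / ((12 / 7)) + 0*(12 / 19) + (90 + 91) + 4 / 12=7079 / 39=181.51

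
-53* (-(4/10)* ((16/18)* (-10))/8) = -212/9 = -23.56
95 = 95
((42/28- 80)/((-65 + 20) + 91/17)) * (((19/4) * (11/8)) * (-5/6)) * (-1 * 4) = 43.11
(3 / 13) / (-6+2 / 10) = -0.04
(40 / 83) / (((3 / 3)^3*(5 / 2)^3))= 64 / 2075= 0.03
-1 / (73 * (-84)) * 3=1 / 2044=0.00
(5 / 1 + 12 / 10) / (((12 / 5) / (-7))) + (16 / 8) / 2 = -205 / 12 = -17.08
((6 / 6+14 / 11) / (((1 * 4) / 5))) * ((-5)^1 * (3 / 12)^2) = -0.89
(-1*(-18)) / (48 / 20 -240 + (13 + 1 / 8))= -240 / 2993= -0.08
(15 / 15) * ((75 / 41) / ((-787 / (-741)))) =55575 / 32267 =1.72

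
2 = 2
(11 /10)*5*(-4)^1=-22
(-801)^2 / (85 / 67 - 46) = -530707 / 37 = -14343.43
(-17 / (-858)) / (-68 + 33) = -17 / 30030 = -0.00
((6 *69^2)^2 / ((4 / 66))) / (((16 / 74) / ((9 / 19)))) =2241800934021 / 76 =29497380710.80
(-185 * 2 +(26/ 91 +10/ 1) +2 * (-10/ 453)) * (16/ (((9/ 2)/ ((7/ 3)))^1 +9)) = -36505408/ 69309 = -526.71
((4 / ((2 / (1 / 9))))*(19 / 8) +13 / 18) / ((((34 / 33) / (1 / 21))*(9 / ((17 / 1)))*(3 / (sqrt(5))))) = 55*sqrt(5) / 1512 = 0.08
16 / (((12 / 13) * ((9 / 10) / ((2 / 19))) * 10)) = 104 / 513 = 0.20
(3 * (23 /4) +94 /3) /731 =583 /8772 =0.07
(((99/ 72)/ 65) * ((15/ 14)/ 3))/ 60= 11/ 87360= 0.00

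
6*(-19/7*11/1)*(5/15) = -418/7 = -59.71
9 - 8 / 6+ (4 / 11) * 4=301 / 33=9.12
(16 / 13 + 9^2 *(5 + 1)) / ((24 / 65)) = 15835 / 12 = 1319.58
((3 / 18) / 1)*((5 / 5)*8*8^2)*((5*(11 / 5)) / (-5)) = -2816 / 15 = -187.73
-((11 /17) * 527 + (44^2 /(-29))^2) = -4034877 /841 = -4797.71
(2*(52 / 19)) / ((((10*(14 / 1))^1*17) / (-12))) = -312 / 11305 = -0.03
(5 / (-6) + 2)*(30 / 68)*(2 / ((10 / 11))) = 77 / 68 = 1.13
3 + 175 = 178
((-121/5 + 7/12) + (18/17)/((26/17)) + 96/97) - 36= -4383337/75660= -57.93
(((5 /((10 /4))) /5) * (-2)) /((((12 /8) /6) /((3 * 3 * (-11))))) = 1584 /5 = 316.80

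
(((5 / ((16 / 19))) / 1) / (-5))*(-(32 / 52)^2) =76 / 169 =0.45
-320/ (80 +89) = -320/ 169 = -1.89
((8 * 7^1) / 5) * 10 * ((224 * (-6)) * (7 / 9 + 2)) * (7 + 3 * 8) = -38886400 / 3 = -12962133.33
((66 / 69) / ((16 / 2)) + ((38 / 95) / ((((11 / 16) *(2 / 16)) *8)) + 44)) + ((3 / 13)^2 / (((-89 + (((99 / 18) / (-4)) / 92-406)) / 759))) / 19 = 198787055719 / 4447427660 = 44.70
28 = 28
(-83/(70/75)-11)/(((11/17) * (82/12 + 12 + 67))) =-71349/39655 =-1.80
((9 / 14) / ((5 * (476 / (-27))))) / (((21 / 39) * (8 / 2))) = -3159 / 932960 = -0.00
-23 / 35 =-0.66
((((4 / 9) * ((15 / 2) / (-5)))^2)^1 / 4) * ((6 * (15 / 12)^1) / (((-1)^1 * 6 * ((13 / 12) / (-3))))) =5 / 13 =0.38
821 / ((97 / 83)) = 68143 / 97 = 702.51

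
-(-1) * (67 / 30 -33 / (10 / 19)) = -907 / 15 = -60.47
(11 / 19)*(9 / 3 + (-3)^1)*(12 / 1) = 0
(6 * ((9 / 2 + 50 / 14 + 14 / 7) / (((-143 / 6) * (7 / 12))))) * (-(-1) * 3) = -91368 / 7007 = -13.04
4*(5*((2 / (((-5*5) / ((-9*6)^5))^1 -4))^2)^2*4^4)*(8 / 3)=9710327383019379275902659152701418373120 / 11379289282411567622050070520894451681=853.33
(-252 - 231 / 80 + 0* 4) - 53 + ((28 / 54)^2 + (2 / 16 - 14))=-18749509 / 58320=-321.49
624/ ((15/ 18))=3744/ 5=748.80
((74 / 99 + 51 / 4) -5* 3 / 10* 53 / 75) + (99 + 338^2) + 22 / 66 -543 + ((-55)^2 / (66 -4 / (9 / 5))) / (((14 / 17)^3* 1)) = 444003228808159 / 3898263600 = 113897.69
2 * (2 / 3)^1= 4 / 3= 1.33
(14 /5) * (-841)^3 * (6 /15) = -16655052988 /25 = -666202119.52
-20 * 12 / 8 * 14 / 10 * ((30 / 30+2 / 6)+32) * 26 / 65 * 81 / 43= -45360 / 43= -1054.88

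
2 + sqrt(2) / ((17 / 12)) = 12*sqrt(2) / 17 + 2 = 3.00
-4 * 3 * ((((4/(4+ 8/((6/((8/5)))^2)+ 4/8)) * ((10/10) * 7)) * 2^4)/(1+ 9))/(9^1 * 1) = -26880/2281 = -11.78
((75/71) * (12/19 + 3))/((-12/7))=-12075/5396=-2.24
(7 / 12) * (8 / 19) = 14 / 57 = 0.25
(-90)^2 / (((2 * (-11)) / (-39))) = 157950 / 11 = 14359.09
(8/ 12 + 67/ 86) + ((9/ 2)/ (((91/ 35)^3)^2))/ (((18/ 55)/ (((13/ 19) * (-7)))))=4486691357/ 3640156572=1.23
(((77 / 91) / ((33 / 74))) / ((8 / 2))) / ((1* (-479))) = -37 / 37362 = -0.00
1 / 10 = 0.10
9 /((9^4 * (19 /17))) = 0.00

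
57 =57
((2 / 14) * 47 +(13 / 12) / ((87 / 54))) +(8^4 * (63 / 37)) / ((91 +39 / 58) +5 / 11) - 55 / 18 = 317996246885 / 3973266423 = 80.03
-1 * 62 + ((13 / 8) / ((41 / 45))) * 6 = -8413 / 164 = -51.30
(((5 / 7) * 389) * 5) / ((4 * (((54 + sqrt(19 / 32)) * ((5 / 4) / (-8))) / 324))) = -8711608320 / 653051 + 20165760 * sqrt(38) / 653051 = -13149.51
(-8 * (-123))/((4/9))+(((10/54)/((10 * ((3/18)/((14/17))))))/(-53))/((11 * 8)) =789946337/356796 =2214.00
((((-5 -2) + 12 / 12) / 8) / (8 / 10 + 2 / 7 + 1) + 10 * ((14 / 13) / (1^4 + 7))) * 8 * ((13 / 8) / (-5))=-749 / 292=-2.57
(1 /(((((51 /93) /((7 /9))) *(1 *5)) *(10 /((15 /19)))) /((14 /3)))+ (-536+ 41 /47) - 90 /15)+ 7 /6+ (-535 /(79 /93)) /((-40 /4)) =-476.88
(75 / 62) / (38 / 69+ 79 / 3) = 1035 / 23002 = 0.04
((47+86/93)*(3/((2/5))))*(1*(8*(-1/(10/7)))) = -62398/31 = -2012.84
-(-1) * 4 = 4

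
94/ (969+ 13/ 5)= 235/ 2429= 0.10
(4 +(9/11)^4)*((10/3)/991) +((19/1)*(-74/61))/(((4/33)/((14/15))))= -2355998918533/13275946365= -177.46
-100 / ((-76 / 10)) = 250 / 19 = 13.16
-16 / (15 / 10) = -32 / 3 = -10.67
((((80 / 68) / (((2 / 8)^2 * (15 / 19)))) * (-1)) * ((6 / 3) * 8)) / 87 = -19456 / 4437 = -4.38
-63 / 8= -7.88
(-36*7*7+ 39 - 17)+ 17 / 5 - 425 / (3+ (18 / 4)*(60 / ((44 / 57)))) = -67513123 / 38805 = -1739.80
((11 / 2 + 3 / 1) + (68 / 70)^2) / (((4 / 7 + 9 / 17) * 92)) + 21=88975529 / 4218200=21.09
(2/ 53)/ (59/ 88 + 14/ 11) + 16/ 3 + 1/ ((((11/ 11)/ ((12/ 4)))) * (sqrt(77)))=3 * sqrt(77)/ 77 + 48512/ 9063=5.69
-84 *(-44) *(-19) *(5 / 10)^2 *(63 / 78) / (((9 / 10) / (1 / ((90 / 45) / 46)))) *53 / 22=-11348890 / 13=-872991.54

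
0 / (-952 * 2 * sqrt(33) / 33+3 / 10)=0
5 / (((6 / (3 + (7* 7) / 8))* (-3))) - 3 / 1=-797 / 144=-5.53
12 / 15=4 / 5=0.80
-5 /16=-0.31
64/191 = 0.34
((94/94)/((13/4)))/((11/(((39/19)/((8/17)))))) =51/418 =0.12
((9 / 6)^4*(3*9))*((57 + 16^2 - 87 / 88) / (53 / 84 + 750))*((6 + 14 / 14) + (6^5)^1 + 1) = 1226970162747 / 2774332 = 442257.87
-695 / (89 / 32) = -22240 / 89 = -249.89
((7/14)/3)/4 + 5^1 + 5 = 241/24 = 10.04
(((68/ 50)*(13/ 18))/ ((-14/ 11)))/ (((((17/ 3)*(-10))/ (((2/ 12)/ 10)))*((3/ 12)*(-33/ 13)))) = -0.00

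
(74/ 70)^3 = 50653/ 42875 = 1.18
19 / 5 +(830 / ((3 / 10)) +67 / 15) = 41624 / 15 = 2774.93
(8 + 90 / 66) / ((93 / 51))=1751 / 341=5.13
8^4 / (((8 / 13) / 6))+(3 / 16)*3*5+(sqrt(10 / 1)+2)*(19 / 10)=19*sqrt(10) / 10+3195409 / 80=39948.62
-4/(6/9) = -6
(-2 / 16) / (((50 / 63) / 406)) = -12789 / 200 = -63.94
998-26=972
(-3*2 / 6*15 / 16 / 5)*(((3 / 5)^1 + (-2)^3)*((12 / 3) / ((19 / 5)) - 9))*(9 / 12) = -50283 / 6080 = -8.27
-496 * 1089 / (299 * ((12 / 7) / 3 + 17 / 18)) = -68058144 / 57109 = -1191.72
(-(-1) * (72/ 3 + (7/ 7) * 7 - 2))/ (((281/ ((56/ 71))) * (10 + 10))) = 406/ 99755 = 0.00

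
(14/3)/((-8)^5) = -7/49152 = -0.00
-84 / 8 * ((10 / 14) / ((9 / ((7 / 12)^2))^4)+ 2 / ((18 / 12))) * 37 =-974224354529657 / 1880739938304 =-518.00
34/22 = 17/11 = 1.55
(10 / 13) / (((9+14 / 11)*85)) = 22 / 24973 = 0.00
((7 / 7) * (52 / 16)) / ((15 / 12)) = 13 / 5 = 2.60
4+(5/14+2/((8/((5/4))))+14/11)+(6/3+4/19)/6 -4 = 54091/23408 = 2.31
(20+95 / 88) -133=-9849 / 88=-111.92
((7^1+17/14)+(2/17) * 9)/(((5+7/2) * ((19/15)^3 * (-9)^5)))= -275875/30346280559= -0.00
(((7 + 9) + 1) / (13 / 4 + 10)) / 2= 34 / 53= 0.64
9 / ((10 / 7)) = 63 / 10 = 6.30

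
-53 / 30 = -1.77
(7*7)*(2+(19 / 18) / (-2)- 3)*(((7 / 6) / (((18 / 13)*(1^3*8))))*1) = -245245 / 31104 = -7.88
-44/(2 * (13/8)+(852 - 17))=-176/3353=-0.05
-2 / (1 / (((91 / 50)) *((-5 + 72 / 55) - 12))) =78533 / 1375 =57.11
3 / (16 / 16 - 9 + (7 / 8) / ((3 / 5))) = -72 / 157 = -0.46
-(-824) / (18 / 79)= 32548 / 9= 3616.44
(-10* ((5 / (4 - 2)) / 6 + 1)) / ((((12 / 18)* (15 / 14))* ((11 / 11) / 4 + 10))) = -238 / 123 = -1.93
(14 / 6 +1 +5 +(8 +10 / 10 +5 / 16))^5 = 435930295269007 / 254803968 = 1710845.79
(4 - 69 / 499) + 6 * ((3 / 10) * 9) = 50054 / 2495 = 20.06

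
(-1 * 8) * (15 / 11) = -120 / 11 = -10.91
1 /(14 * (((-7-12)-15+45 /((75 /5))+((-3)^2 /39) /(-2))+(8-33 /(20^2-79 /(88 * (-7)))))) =-3204227 /1040636849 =-0.00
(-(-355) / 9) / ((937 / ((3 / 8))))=355 / 22488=0.02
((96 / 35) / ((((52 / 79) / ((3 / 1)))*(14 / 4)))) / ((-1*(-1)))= 11376 / 3185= 3.57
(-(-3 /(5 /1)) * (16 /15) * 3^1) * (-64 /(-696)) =128 /725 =0.18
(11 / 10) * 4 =22 / 5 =4.40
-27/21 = -9/7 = -1.29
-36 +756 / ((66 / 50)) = 5904 / 11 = 536.73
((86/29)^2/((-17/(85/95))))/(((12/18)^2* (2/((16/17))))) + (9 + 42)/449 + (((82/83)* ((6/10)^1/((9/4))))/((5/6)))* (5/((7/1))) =-53388756703/354316188835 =-0.15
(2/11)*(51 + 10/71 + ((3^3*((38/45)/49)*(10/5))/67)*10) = 23905898/2564023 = 9.32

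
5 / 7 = 0.71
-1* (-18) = 18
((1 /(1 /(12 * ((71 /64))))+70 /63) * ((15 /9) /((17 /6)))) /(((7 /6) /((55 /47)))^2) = 31414625 /3680194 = 8.54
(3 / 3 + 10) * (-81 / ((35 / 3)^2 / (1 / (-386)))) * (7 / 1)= 8019 / 67550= 0.12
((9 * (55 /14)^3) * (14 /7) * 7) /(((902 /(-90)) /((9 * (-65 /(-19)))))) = -23469.98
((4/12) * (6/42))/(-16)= -1/336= -0.00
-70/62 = -35/31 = -1.13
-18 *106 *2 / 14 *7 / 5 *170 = -64872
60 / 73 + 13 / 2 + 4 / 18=9913 / 1314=7.54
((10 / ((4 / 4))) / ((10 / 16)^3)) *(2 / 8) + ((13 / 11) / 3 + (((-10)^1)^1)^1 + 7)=6298 / 825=7.63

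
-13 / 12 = -1.08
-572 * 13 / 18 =-3718 / 9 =-413.11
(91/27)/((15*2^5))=0.01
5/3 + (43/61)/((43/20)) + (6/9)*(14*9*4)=61853/183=337.99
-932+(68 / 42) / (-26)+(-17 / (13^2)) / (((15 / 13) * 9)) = -880808 / 945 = -932.07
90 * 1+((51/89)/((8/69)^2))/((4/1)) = 2293371/22784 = 100.66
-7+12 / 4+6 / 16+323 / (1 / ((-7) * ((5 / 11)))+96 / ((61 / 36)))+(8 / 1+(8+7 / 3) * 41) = 65909443 / 151944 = 433.77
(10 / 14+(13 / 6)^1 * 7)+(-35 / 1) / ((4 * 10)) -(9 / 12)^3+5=26321 / 1344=19.58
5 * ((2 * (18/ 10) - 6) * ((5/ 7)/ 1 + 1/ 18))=-194/ 21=-9.24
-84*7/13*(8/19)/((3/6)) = -9408/247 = -38.09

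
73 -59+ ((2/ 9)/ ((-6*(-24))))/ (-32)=290303/ 20736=14.00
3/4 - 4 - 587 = -2361/4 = -590.25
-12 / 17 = -0.71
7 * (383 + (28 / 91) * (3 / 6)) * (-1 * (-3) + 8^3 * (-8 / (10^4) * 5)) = 4149173 / 1625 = 2553.34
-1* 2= -2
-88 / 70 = -44 / 35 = -1.26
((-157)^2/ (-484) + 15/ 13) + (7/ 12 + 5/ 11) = -229985/ 4719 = -48.74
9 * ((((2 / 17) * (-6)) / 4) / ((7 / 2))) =-54 / 119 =-0.45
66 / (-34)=-33 / 17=-1.94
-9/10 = -0.90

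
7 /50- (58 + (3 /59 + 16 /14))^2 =-29881596467 /8528450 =-3503.75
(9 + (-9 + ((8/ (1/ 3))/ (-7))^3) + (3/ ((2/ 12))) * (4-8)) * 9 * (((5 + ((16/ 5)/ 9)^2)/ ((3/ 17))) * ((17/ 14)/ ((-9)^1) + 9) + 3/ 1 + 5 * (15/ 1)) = -15703314436/ 46305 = -339127.84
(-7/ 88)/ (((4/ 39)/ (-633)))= 172809/ 352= 490.93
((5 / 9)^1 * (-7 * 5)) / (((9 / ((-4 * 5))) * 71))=3500 / 5751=0.61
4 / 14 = 2 / 7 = 0.29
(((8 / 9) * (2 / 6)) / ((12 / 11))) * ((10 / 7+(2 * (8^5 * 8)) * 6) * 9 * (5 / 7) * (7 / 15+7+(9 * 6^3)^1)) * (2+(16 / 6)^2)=1162808867268928 / 11907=97657585224.57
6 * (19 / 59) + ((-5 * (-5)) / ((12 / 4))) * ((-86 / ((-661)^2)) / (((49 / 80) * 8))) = 7320653618 / 3789415833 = 1.93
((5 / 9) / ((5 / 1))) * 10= 10 / 9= 1.11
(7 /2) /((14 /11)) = 11 /4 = 2.75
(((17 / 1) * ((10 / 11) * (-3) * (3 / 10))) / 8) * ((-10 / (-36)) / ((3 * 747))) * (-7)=595 / 394416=0.00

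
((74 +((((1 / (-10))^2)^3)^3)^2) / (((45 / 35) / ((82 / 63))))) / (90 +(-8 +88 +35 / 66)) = 11124666666666666666666666666666666666817 / 25323750000000000000000000000000000000000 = 0.44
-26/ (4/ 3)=-39/ 2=-19.50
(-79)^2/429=6241/429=14.55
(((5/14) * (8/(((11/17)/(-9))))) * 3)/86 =-4590/3311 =-1.39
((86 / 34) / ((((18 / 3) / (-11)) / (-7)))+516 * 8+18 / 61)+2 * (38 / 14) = 181453997 / 43554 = 4166.18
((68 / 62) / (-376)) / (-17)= 1 / 5828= 0.00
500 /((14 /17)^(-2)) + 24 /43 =339.66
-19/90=-0.21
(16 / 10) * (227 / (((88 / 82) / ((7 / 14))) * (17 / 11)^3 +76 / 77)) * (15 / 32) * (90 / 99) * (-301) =-3235625085 / 618808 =-5228.80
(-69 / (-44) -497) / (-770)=21799 / 33880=0.64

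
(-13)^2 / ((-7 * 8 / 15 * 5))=-507 / 56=-9.05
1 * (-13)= -13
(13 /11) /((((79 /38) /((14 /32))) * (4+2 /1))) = 1729 /41712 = 0.04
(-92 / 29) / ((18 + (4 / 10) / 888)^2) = -453412800 / 46309564109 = -0.01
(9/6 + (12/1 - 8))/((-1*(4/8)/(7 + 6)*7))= -143/7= -20.43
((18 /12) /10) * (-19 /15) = -0.19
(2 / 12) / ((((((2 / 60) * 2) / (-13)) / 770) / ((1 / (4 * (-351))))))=1925 / 108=17.82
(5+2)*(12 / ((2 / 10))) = 420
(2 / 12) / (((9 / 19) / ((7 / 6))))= 133 / 324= 0.41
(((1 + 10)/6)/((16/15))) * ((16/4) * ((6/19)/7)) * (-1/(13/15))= -0.36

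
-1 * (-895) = 895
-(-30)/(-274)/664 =-15/90968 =-0.00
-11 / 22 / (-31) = 1 / 62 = 0.02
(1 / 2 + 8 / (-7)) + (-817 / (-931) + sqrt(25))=513 / 98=5.23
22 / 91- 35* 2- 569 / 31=-248567 / 2821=-88.11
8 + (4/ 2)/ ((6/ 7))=31/ 3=10.33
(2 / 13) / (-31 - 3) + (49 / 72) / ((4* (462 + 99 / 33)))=-123091 / 29596320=-0.00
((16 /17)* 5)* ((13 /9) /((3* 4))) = 0.57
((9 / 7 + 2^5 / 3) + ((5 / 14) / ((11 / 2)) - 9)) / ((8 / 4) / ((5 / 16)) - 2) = 3485 / 5082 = 0.69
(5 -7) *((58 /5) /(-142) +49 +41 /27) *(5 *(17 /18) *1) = -8218429 /17253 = -476.35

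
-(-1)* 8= 8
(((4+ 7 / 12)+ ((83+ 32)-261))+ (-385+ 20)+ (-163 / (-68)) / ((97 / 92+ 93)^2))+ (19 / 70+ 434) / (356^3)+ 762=3082368971255121102901 / 12060119676211582080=255.58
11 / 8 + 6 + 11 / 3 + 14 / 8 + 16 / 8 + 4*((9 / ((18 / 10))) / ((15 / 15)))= 835 / 24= 34.79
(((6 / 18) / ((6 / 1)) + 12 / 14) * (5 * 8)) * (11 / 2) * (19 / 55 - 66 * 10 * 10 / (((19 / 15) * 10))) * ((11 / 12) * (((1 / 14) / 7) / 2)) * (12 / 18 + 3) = -7571694185 / 4223016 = -1792.96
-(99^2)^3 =-941480149401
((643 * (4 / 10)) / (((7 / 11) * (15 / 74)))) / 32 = 261701 / 4200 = 62.31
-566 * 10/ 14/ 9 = -2830/ 63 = -44.92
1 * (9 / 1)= 9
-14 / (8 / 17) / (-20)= 119 / 80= 1.49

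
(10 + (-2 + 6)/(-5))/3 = 46/15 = 3.07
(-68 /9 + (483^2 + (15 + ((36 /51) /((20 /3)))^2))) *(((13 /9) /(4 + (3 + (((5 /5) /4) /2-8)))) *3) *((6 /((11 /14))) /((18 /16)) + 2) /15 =-91506055438928 /135186975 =-676885.15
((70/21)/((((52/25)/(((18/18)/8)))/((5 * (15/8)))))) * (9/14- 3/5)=1875/23296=0.08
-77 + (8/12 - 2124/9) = -937/3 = -312.33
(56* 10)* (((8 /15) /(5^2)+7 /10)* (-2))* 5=-60592 /15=-4039.47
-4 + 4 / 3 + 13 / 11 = -49 / 33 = -1.48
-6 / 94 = -3 / 47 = -0.06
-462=-462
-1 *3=-3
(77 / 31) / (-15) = -77 / 465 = -0.17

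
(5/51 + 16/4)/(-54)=-209/2754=-0.08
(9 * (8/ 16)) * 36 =162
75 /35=15 /7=2.14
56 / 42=1.33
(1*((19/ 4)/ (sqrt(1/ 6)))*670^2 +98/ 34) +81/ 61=4366/ 1037 +2132275*sqrt(6)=5222989.95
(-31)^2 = 961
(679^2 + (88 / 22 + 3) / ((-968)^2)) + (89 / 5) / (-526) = 568088482120597 / 1232186560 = 461040.97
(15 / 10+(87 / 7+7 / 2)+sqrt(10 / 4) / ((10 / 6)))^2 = 366* sqrt(10) / 35+149281 / 490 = 337.72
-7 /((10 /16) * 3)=-56 /15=-3.73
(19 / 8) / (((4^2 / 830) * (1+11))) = 7885 / 768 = 10.27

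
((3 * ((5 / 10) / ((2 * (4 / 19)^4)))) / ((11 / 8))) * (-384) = -1172889 / 11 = -106626.27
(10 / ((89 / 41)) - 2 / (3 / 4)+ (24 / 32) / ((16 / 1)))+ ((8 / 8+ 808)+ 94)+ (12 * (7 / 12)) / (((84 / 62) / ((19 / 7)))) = 36642797 / 39872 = 919.01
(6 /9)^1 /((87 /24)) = 16 /87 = 0.18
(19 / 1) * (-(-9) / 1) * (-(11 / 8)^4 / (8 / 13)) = -32546943 / 32768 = -993.25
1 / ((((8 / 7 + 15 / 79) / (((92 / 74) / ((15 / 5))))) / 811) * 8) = 10315109 / 327228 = 31.52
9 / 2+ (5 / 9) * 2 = 101 / 18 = 5.61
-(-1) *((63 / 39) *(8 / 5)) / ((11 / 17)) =2856 / 715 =3.99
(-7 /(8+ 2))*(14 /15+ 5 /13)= -0.92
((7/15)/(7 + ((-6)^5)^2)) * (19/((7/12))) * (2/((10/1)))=76/1511654575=0.00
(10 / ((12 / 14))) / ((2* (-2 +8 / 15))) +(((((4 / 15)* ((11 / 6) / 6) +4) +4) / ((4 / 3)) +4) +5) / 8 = -33179 / 15840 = -2.09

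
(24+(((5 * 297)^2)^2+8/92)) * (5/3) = 8105028834415.14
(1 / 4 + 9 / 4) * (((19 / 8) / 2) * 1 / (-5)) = -19 / 32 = -0.59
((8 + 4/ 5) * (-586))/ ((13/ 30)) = -154704/ 13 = -11900.31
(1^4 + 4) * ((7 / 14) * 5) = 25 / 2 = 12.50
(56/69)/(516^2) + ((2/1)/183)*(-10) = -15309293/140083938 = -0.11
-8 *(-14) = 112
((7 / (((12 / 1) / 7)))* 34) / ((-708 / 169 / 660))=-7742735 / 354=-21872.13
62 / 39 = 1.59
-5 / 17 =-0.29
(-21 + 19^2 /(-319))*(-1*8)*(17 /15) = 192032 /957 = 200.66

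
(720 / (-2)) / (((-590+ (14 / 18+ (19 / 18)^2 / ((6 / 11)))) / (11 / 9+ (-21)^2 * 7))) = 2161261440 / 1141477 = 1893.39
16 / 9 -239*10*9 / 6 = -32249 / 9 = -3583.22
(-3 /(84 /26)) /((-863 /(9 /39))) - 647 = -7817051 /12082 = -647.00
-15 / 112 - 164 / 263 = -22313 / 29456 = -0.76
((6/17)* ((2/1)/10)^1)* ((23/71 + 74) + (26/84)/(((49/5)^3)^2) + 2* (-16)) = 349381774412017/116945035561249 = 2.99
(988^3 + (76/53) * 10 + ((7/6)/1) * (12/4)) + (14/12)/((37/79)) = 5673743409781/5883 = 964430292.33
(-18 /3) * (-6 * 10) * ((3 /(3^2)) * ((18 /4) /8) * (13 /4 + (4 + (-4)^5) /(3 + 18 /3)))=-7430.62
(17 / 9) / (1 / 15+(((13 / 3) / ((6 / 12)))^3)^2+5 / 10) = 13770 / 3089161891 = 0.00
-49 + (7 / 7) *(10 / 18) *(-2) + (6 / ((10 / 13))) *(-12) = -6467 / 45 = -143.71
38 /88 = 19 /44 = 0.43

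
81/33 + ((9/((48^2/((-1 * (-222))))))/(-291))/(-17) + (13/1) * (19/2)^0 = 35882647/2321792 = 15.45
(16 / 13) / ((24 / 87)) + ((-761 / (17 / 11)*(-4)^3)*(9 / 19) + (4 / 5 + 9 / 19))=313530651 / 20995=14933.59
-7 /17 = -0.41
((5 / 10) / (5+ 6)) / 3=1 / 66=0.02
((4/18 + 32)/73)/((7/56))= 2320/657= 3.53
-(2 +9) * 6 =-66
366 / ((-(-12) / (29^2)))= 51301 / 2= 25650.50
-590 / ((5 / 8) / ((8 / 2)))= -3776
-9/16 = -0.56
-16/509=-0.03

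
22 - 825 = -803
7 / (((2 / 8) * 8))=3.50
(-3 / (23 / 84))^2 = 63504 / 529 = 120.05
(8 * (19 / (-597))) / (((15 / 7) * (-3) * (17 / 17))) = 1064 / 26865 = 0.04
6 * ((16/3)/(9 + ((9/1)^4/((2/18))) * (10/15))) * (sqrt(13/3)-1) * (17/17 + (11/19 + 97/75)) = -130976/56109375 + 130976 * sqrt(39)/168328125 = 0.00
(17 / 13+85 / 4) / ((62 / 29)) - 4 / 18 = 10.33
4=4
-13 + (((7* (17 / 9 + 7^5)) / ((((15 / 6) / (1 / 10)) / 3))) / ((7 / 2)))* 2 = 120829 / 15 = 8055.27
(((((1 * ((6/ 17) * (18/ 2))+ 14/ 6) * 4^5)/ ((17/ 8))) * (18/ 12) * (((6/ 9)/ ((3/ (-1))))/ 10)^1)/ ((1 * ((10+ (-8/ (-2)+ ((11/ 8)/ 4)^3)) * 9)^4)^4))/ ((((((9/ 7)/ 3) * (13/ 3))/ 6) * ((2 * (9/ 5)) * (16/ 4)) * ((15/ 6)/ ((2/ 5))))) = -14235189970612559774885257969505569671711378739832186841600816733972820375109632/ 18941052246096003827780973585342525427088113271974972829726030559122687293542351445054127923365687705432955887975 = -0.00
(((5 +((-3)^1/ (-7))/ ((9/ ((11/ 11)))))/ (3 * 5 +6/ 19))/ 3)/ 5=2014/ 91665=0.02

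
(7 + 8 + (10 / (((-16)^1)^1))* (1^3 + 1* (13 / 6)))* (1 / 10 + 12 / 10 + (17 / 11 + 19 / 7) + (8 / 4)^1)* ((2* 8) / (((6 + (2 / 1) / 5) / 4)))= 3638125 / 3696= 984.34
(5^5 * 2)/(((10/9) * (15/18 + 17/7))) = 236250/137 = 1724.45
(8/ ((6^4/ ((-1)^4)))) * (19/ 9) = 19/ 1458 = 0.01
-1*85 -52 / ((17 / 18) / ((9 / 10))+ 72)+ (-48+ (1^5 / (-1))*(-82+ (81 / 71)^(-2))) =-2037355816 / 38821437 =-52.48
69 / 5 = 13.80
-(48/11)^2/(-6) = 384/121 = 3.17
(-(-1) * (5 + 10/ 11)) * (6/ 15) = 26/ 11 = 2.36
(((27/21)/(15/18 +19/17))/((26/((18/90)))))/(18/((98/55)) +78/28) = 2142/5445635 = 0.00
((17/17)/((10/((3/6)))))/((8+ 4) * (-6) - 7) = -1/1580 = -0.00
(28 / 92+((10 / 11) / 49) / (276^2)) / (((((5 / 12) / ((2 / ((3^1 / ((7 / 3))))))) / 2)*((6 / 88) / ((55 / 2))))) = 274916092 / 299943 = 916.56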